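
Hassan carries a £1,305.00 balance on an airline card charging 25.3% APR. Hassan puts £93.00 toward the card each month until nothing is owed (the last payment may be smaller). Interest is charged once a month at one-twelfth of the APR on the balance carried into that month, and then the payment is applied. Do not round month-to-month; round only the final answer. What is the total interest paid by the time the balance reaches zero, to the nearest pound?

Monthly rate r = 25.3%/12 = 2.10833% = 0.0210833.
Payoff takes n = ⌈−ln(1 − rB₀/P)/ln(1+r)⌉ = ⌈16.812⌉ = 17 payments; the last is £75.62.
Total paid = 16·£93.00 + £75.62 = £1,563.62.
Total interest = total paid − principal = £1,563.62 − £1,305.00 = £258.62.

£259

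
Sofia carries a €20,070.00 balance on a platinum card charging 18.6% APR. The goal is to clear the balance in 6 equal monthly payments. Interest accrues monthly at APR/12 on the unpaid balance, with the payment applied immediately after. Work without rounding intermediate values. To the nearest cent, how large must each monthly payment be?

€3,528.79

Monthly rate r = 18.6%/12 = 1.55% = 0.0155.
Level-payment amortization: P = B₀·r / (1 − (1+r)^(−n)) = 20070.00·0.0155 / (1 − 1.0155^(−6)).
Denominator 1 − (1+r)^(−6) = 0.0881562335.
P = 311.085 / 0.0881562335 ≈ 3528.79.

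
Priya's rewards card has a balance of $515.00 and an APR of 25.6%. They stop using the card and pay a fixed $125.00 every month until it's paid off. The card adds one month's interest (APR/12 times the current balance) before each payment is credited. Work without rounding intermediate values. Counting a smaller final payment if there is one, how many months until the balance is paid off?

Monthly rate r = 25.6%/12 = 2.13333% = 0.0213333.
Recurrence: B ← B·(1+r) − $125.00.
Month 1: interest $10.99; balance after payment $400.99.
Month 2: interest $8.55; balance after payment $284.54.
Month 3: interest $6.07; balance after payment $165.61.
Month 4: interest $3.53; balance after payment $44.14.
Month 5: interest $0.94; balance after payment $0.00.

5 payments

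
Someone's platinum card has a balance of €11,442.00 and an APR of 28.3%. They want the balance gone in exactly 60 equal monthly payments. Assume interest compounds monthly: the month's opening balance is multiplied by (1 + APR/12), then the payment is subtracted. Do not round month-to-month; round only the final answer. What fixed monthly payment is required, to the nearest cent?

€358.33

Monthly rate r = 28.3%/12 = 2.35833% = 0.0235833.
Level-payment amortization: P = B₀·r / (1 − (1+r)^(−n)) = 11442.00·0.0235833 / (1 − 1.02358^(−60)).
Denominator 1 − (1+r)^(−60) = 0.753050784.
P = 269.841 / 0.753050784 ≈ 358.33.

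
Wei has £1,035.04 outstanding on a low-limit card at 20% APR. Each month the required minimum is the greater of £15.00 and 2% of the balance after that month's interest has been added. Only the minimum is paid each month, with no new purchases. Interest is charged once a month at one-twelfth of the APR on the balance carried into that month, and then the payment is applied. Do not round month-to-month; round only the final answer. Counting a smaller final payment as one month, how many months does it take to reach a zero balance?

Monthly rate r = 20%/12 = 1.66667% = 0.0166667.
While 2% of the post-interest balance exceeds £15.00, each month B ← (B·(1+r))·(1 − 0.02), i.e. B shrinks by the factor (1+r)·0.98 = 0.99633.
This holds for months 1–93. Entering month 94 the balance is £735.51; 2% of the post-interest balance is now below £15.00, so the flat £15.00 minimum applies from here.
From month 94 a fixed £15.00 at rate r clears £735.51 in 103 more payments. Total: 93 + 103 = 196 months.

196 months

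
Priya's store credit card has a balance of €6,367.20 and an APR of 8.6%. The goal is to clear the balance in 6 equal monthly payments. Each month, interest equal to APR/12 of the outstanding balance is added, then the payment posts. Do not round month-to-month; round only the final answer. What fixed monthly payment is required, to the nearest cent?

Monthly rate r = 8.6%/12 = 0.716667% = 0.00716667.
Level-payment amortization: P = B₀·r / (1 − (1+r)^(−n)) = 6367.20·0.00716667 / (1 − 1.00717^(−6)).
Denominator 1 − (1+r)^(−6) = 0.0419417019.
P = 45.6316 / 0.0419417019 ≈ 1087.98.

€1,087.98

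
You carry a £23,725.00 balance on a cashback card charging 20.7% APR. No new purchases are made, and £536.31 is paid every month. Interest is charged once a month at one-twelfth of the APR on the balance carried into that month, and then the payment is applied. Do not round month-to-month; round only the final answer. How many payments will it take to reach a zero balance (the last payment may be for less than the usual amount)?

85 months

Monthly rate r = 20.7%/12 = 1.725% = 0.01725.
Recurrence: B ← B·(1+r) − £536.31.
Month 1: interest £409.26; balance after payment £23,597.95.
Month 2: interest £407.06; balance after payment £23,468.70.
Closed form: n = −ln(1 − rB₀/P)/ln(1+r) = −ln(0.2369)/ln(1.01725) ≈ 84.202, so the balance reaches zero during payment 85.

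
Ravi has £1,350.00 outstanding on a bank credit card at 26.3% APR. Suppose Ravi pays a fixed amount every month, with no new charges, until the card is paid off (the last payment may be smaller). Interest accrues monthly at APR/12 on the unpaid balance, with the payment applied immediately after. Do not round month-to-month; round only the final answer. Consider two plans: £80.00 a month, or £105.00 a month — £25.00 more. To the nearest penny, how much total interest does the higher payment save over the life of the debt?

Monthly rate r = 26.3%/12 = 2.19167% = 0.0219167.
At £80.00/mo: n = ⌈−ln(1 − rB₀/P)/ln(1+r)⌉ = 22 payments (last £24.20); total interest = total paid − £1,350.00 = £354.20.
At £105.00/mo: 16 payments (last £28.26); total interest £253.26.
Interest saved = £354.20 − £253.26 = £100.94.

£100.94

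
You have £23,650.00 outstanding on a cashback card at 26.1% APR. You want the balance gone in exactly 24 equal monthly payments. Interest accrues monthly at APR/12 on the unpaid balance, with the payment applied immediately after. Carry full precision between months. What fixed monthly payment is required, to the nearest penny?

£1,275.33

Monthly rate r = 26.1%/12 = 2.175% = 0.02175.
Level-payment amortization: P = B₀·r / (1 − (1+r)^(−n)) = 23650.00·0.02175 / (1 − 1.02175^(−24)).
Denominator 1 − (1+r)^(−24) = 0.403337853.
P = 514.388 / 0.403337853 ≈ 1275.33.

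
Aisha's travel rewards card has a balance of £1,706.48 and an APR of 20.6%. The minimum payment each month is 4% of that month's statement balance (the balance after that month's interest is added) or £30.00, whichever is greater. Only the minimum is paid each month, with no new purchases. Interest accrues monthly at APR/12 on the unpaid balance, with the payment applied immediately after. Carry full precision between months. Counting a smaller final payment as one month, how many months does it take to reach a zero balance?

68 months

Monthly rate r = 20.6%/12 = 1.71667% = 0.0171667.
While 4% of the post-interest balance exceeds £30.00, each month B ← (B·(1+r))·(1 − 0.04), i.e. B shrinks by the factor (1+r)·0.96 = 0.97648.
This holds for months 1–36. Entering month 37 the balance is £724.41; 4% of the post-interest balance is now below £30.00, so the flat £30.00 minimum applies from here.
From month 37 a fixed £30.00 at rate r clears £724.41 in 32 more payments. Total: 36 + 32 = 68 months.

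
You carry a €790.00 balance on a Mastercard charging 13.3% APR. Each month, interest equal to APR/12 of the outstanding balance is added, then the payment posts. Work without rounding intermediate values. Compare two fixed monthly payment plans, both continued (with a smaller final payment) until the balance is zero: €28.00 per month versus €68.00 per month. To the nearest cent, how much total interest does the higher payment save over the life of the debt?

€102.13

Monthly rate r = 13.3%/12 = 1.10833% = 0.0110833.
At €28.00/mo: n = ⌈−ln(1 − rB₀/P)/ln(1+r)⌉ = 35 payments (last €0.60); total interest = total paid − €790.00 = €162.60.
At €68.00/mo: 13 payments (last €34.47); total interest €60.47.
Interest saved = €162.60 − €60.47 = €102.13.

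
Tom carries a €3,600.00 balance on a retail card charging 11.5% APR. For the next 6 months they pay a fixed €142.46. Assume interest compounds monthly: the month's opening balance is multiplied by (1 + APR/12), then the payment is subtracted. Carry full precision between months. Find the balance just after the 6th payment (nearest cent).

Monthly rate r = 11.5%/12 = 0.958333% = 0.00958333.
Each month: B ← B·(1+r) − €142.46.
Month 1: interest €34.50; balance after payment €3,492.04.
Month 2: interest €33.47; balance after payment €3,383.05.
Month 3: interest €32.42; balance after payment €3,273.01.
Month 4: interest €31.37; balance after payment €3,161.91.
Month 5: interest €30.30; balance after payment €3,049.75.
Month 6: interest €29.23; balance after payment €2,936.52.

€2,936.52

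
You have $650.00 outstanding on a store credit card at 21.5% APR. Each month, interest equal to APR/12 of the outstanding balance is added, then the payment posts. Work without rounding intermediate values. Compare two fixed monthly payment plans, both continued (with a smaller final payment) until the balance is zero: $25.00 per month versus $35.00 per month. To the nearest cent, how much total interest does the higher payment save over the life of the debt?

$85.37

Monthly rate r = 21.5%/12 = 1.79167% = 0.0179167.
At $25.00/mo: n = ⌈−ln(1 − rB₀/P)/ln(1+r)⌉ = 36 payments (last $7.81); total interest = total paid − $650.00 = $232.81.
At $35.00/mo: 23 payments (last $27.44); total interest $147.44.
Interest saved = $232.81 − $147.44 = $85.37.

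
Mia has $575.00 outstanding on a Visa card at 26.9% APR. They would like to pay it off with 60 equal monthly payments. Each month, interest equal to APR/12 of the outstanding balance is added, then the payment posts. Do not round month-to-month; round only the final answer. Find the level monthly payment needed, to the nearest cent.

$17.52

Monthly rate r = 26.9%/12 = 2.24167% = 0.0224167.
Level-payment amortization: P = B₀·r / (1 − (1+r)^(−n)) = 575.00·0.0224167 / (1 − 1.02242^(−60)).
Denominator 1 − (1+r)^(−60) = 0.735561445.
P = 12.8896 / 0.735561445 ≈ 17.52.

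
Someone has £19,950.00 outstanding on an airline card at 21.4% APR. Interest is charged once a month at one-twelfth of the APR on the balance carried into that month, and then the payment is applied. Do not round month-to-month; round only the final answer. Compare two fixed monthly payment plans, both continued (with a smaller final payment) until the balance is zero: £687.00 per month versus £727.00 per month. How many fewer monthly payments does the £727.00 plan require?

3 fewer payments

Monthly rate r = 21.4%/12 = 1.78333% = 0.0178333.
At £687.00/mo: n = ⌈−ln(1 − rB₀/P)/ln(1+r)⌉ = 42 payments (last £188.26); total interest = total paid − £19,950.00 = £8,405.26.
At £727.00/mo: 39 payments (last £17.55); total interest £7,693.55.
Payments saved = 42 − 39 = 3.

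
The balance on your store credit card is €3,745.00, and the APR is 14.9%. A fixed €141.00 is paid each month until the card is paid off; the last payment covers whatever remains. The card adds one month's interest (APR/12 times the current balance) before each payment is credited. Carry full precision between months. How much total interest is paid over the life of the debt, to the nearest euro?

€828

Monthly rate r = 14.9%/12 = 1.24167% = 0.0124167.
Payoff takes n = ⌈−ln(1 − rB₀/P)/ln(1+r)⌉ = ⌈32.428⌉ = 33 payments; the last is €60.52.
Total paid = 32·€141.00 + €60.52 = €4,572.52.
Total interest = total paid − principal = €4,572.52 − €3,745.00 = €827.52.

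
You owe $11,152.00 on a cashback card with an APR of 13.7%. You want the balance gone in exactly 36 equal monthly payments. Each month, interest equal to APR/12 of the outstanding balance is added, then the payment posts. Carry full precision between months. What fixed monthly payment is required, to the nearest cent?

Monthly rate r = 13.7%/12 = 1.14167% = 0.0114167.
Level-payment amortization: P = B₀·r / (1 − (1+r)^(−n)) = 11152.00·0.0114167 / (1 − 1.01142^(−36)).
Denominator 1 − (1+r)^(−36) = 0.335467558.
P = 127.319 / 0.335467558 ≈ 379.53.

$379.53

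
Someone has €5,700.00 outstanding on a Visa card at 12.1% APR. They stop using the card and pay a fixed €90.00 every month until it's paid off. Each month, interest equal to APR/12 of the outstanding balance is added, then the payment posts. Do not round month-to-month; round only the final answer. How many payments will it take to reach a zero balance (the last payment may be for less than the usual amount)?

102 payments

Monthly rate r = 12.1%/12 = 1.00833% = 0.0100833.
Recurrence: B ← B·(1+r) − €90.00.
Month 1: interest €57.48; balance after payment €5,667.48.
Month 2: interest €57.15; balance after payment €5,634.62.
Closed form: n = −ln(1 − rB₀/P)/ln(1+r) = −ln(0.36139)/ln(1.01008) ≈ 101.447, so the balance reaches zero during payment 102.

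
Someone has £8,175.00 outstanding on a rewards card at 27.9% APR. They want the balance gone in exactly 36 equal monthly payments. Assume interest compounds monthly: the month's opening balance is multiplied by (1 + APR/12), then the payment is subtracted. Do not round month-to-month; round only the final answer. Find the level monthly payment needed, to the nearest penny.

Monthly rate r = 27.9%/12 = 2.325% = 0.02325.
Level-payment amortization: P = B₀·r / (1 − (1+r)^(−n)) = 8175.00·0.02325 / (1 − 1.02325^(−36)).
Denominator 1 − (1+r)^(−36) = 0.562823428.
P = 190.069 / 0.562823428 ≈ 337.71.

£337.71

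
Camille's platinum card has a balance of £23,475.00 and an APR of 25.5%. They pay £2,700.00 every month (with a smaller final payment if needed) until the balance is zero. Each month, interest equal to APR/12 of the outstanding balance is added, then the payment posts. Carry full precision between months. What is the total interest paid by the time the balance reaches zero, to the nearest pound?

£2,760

Monthly rate r = 25.5%/12 = 2.125% = 0.02125.
Payoff takes n = ⌈−ln(1 − rB₀/P)/ln(1+r)⌉ = ⌈9.714⌉ = 10 payments; the last is £1,934.76.
Total paid = 9·£2,700.00 + £1,934.76 = £26,234.76.
Total interest = total paid − principal = £26,234.76 − £23,475.00 = £2,759.76.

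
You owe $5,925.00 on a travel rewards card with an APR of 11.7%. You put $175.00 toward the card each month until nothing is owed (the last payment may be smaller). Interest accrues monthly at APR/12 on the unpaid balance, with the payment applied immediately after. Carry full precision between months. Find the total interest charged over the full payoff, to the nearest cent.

Monthly rate r = 11.7%/12 = 0.975% = 0.00975.
Payoff takes n = ⌈−ln(1 − rB₀/P)/ln(1+r)⌉ = ⌈41.291⌉ = 42 payments; the last is $51.10.
Total paid = 41·$175.00 + $51.10 = $7,226.10.
Total interest = total paid − principal = $7,226.10 − $5,925.00 = $1,301.10.

$1,301.10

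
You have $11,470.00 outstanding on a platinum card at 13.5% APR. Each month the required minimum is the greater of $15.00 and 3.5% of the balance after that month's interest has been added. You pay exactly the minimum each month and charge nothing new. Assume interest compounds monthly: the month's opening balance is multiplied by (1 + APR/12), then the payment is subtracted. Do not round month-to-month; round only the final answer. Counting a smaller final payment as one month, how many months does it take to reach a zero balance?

Monthly rate r = 13.5%/12 = 1.125% = 0.01125.
While 3.5% of the post-interest balance exceeds $15.00, each month B ← (B·(1+r))·(1 − 0.035), i.e. B shrinks by the factor (1+r)·0.965 = 0.97586.
This holds for months 1–135. Entering month 136 the balance is $423.30; 3.5% of the post-interest balance is now below $15.00, so the flat $15.00 minimum applies from here.
From month 136 a fixed $15.00 at rate r clears $423.30 in 35 more payments. Total: 135 + 35 = 170 months.

170 months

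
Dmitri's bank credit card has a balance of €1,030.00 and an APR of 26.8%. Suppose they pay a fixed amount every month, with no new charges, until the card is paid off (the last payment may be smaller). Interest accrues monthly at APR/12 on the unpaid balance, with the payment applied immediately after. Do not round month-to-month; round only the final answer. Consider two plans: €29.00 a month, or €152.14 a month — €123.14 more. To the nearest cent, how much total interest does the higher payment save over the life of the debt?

Monthly rate r = 26.8%/12 = 2.23333% = 0.0223333.
At €29.00/mo: n = ⌈−ln(1 − rB₀/P)/ln(1+r)⌉ = 72 payments (last €10.41); total interest = total paid − €1,030.00 = €1,039.41.
At €152.14/mo: 8 payments (last €64.58); total interest €99.56.
Interest saved = €1,039.41 − €99.56 = €939.85.

€939.85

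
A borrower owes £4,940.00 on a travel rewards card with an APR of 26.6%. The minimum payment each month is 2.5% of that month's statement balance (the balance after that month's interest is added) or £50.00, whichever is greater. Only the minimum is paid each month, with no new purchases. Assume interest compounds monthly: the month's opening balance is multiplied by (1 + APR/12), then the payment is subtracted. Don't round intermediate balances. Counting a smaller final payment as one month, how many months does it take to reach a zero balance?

Monthly rate r = 26.6%/12 = 2.21667% = 0.0221667.
While 2.5% of the post-interest balance exceeds £50.00, each month B ← (B·(1+r))·(1 − 0.025), i.e. B shrinks by the factor (1+r)·0.975 = 0.99661.
This holds for months 1–273. Entering month 274 the balance is £1,956.21; 2.5% of the post-interest balance is now below £50.00, so the flat £50.00 minimum applies from here.
From month 274 a fixed £50.00 at rate r clears £1,956.21 in 93 more payments. Total: 273 + 93 = 366 months.

366 months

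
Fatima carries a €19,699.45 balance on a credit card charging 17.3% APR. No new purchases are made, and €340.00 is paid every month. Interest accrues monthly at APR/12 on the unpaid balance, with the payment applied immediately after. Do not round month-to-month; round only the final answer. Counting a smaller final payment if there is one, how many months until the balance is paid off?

Monthly rate r = 17.3%/12 = 1.44167% = 0.0144167.
Recurrence: B ← B·(1+r) − €340.00.
Month 1: interest €284.00; balance after payment €19,643.45.
Month 2: interest €283.19; balance after payment €19,586.64.
Closed form: n = −ln(1 − rB₀/P)/ln(1+r) = −ln(0.1647)/ln(1.01442) ≈ 126.005, so the balance reaches zero during payment 127.

127 months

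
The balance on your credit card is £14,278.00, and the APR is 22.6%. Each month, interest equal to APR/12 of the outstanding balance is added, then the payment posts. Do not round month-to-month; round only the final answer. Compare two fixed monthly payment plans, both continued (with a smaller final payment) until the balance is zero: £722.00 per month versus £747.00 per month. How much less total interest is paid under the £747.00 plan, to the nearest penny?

£162.78

Monthly rate r = 22.6%/12 = 1.88333% = 0.0188333.
At £722.00/mo: n = ⌈−ln(1 − rB₀/P)/ln(1+r)⌉ = 25 payments (last £701.40); total interest = total paid − £14,278.00 = £3,751.40.
At £747.00/mo: 24 payments (last £685.62); total interest £3,588.62.
Interest saved = £3,751.40 − £3,588.62 = £162.78.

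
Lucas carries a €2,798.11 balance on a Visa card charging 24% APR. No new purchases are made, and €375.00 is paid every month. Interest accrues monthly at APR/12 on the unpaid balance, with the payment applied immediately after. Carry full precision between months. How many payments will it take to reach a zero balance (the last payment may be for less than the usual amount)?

Monthly rate r = 24%/12 = 2% = 0.02.
Recurrence: B ← B·(1+r) − €375.00.
Month 1: interest €55.96; balance after payment €2,479.07.
Month 2: interest €49.58; balance after payment €2,153.65.
Closed form: n = −ln(1 − rB₀/P)/ln(1+r) = −ln(0.85077)/ln(1.02) ≈ 8.161, so the balance reaches zero during payment 9.

9 months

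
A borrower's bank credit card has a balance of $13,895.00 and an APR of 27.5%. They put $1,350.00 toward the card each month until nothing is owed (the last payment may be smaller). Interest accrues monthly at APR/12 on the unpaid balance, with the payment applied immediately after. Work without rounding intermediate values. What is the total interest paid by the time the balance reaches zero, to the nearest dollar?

$2,135

Monthly rate r = 27.5%/12 = 2.29167% = 0.0229167.
Payoff takes n = ⌈−ln(1 − rB₀/P)/ln(1+r)⌉ = ⌈11.873⌉ = 12 payments; the last is $1,180.31.
Total paid = 11·$1,350.00 + $1,180.31 = $16,030.31.
Total interest = total paid − principal = $16,030.31 − $13,895.00 = $2,135.31.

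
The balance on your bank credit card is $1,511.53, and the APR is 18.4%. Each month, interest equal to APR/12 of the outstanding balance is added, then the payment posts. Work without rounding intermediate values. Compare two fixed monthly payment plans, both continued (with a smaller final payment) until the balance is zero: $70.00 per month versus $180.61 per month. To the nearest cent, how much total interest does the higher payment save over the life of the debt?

Monthly rate r = 18.4%/12 = 1.53333% = 0.0153333.
At $70.00/mo: n = ⌈−ln(1 − rB₀/P)/ln(1+r)⌉ = 27 payments (last $29.92); total interest = total paid − $1,511.53 = $338.39.
At $180.61/mo: 10 payments (last $4.62); total interest $118.58.
Interest saved = $338.39 − $118.58 = $219.81.

$219.81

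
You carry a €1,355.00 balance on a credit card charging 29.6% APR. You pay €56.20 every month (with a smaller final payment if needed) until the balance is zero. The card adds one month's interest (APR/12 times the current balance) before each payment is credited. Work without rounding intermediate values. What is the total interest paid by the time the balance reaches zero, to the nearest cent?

€728.10

Monthly rate r = 29.6%/12 = 2.46667% = 0.0246667.
Payoff takes n = ⌈−ln(1 − rB₀/P)/ln(1+r)⌉ = ⌈37.065⌉ = 38 payments; the last is €3.70.
Total paid = 37·€56.20 + €3.70 = €2,083.10.
Total interest = total paid − principal = €2,083.10 − €1,355.00 = €728.10.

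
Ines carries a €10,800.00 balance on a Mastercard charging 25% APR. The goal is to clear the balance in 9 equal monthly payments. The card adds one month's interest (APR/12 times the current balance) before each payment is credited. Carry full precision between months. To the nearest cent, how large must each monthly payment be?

€1,328.43

Monthly rate r = 25%/12 = 2.08333% = 0.0208333.
Level-payment amortization: P = B₀·r / (1 − (1+r)^(−n)) = 10800.00·0.0208333 / (1 − 1.02083^(−9)).
Denominator 1 − (1+r)^(−9) = 0.169372288.
P = 225 / 0.169372288 ≈ 1328.43.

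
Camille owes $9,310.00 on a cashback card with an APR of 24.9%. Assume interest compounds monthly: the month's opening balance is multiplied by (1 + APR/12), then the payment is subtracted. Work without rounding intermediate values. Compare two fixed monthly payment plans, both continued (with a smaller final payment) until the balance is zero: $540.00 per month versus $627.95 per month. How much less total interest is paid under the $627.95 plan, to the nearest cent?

$401.56

Monthly rate r = 24.9%/12 = 2.075% = 0.02075.
At $540.00/mo: n = ⌈−ln(1 − rB₀/P)/ln(1+r)⌉ = 22 payments (last $303.21); total interest = total paid − $9,310.00 = $2,333.21.
At $627.95/mo: 18 payments (last $566.50); total interest $1,931.65.
Interest saved = $2,333.21 − $1,931.65 = $401.56.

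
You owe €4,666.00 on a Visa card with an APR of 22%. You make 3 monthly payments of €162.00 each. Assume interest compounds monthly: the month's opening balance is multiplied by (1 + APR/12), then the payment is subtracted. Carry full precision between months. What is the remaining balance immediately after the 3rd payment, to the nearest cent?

€4,432.40

Monthly rate r = 22%/12 = 1.83333% = 0.0183333.
Each month: B ← B·(1+r) − €162.00.
Month 1: interest €85.54; balance after payment €4,589.54.
Month 2: interest €84.14; balance after payment €4,511.68.
Month 3: interest €82.71; balance after payment €4,432.40.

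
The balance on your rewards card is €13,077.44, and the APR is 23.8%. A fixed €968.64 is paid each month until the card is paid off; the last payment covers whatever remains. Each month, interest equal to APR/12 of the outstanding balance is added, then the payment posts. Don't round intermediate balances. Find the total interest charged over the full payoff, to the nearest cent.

€2,295.04

Monthly rate r = 23.8%/12 = 1.98333% = 0.0198333.
Payoff takes n = ⌈−ln(1 − rB₀/P)/ln(1+r)⌉ = ⌈15.869⌉ = 16 payments; the last is €842.88.
Total paid = 15·€968.64 + €842.88 = €15,372.48.
Total interest = total paid − principal = €15,372.48 − €13,077.44 = €2,295.04.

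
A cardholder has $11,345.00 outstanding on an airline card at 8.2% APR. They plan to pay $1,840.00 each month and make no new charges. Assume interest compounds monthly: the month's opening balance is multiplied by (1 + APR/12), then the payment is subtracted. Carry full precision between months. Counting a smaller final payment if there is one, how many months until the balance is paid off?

Monthly rate r = 8.2%/12 = 0.683333% = 0.00683333.
Recurrence: B ← B·(1+r) − $1,840.00.
Month 1: interest $77.52; balance after payment $9,582.52.
Month 2: interest $65.48; balance after payment $7,808.00.
Closed form: n = −ln(1 − rB₀/P)/ln(1+r) = −ln(0.95787)/ln(1.00683) ≈ 6.321, so the balance reaches zero during payment 7.

7 payments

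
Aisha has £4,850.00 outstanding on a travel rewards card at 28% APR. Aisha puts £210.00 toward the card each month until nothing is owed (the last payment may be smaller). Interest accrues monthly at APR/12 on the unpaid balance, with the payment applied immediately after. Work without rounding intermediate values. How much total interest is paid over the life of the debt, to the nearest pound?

Monthly rate r = 28%/12 = 2.33333% = 0.0233333.
Payoff takes n = ⌈−ln(1 − rB₀/P)/ln(1+r)⌉ = ⌈33.562⌉ = 34 payments; the last is £118.61.
Total paid = 33·£210.00 + £118.61 = £7,048.61.
Total interest = total paid − principal = £7,048.61 − £4,850.00 = £2,198.61.

£2,199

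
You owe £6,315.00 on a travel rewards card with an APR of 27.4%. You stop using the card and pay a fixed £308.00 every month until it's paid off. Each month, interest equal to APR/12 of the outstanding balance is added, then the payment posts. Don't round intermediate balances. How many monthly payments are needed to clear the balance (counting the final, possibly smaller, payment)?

Monthly rate r = 27.4%/12 = 2.28333% = 0.0228333.
Recurrence: B ← B·(1+r) − £308.00.
Month 1: interest £144.19; balance after payment £6,151.19.
Month 2: interest £140.45; balance after payment £5,983.64.
Closed form: n = −ln(1 − rB₀/P)/ln(1+r) = −ln(0.53184)/ln(1.02283) ≈ 27.967, so the balance reaches zero during payment 28.

28 payments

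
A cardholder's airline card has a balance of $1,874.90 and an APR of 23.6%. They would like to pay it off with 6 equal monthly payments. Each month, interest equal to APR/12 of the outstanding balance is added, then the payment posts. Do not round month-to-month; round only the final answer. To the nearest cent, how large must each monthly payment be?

Monthly rate r = 23.6%/12 = 1.96667% = 0.0196667.
Level-payment amortization: P = B₀·r / (1 − (1+r)^(−n)) = 1874.90·0.0196667 / (1 − 1.01967^(−6)).
Denominator 1 − (1+r)^(−6) = 0.110285504.
P = 36.873 / 0.110285504 ≈ 334.34.

$334.34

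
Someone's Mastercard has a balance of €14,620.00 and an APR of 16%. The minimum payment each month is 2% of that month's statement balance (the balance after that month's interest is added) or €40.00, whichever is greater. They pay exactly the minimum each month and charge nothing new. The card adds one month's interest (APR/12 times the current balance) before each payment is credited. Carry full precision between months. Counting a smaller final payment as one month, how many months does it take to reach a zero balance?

369 months

Monthly rate r = 16%/12 = 1.33333% = 0.0133333.
While 2% of the post-interest balance exceeds €40.00, each month B ← (B·(1+r))·(1 − 0.02), i.e. B shrinks by the factor (1+r)·0.98 = 0.99307.
This holds for months 1–288. Entering month 289 the balance is €1,971.19; 2% of the post-interest balance is now below €40.00, so the flat €40.00 minimum applies from here.
From month 289 a fixed €40.00 at rate r clears €1,971.19 in 81 more payments. Total: 288 + 81 = 369 months.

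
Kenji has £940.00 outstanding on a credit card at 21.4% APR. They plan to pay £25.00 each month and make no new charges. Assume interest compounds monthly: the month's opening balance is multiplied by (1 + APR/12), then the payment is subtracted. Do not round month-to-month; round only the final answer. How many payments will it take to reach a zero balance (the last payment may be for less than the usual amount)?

63 payments

Monthly rate r = 21.4%/12 = 1.78333% = 0.0178333.
Recurrence: B ← B·(1+r) − £25.00.
Month 1: interest £16.76; balance after payment £931.76.
Month 2: interest £16.62; balance after payment £923.38.
Closed form: n = −ln(1 − rB₀/P)/ln(1+r) = −ln(0.32947)/ln(1.01783) ≈ 62.812, so the balance reaches zero during payment 63.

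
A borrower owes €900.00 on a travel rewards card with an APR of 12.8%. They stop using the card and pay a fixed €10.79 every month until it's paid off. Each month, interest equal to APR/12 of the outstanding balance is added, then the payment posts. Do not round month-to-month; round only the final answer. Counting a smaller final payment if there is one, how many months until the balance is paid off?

Monthly rate r = 12.8%/12 = 1.06667% = 0.0106667.
Recurrence: B ← B·(1+r) − €10.79.
Month 1: interest €9.60; balance after payment €898.81.
Month 2: interest €9.59; balance after payment €897.61.
Closed form: n = −ln(1 − rB₀/P)/ln(1+r) = −ln(0.11029)/ln(1.01067) ≈ 207.788, so the balance reaches zero during payment 208.

208 payments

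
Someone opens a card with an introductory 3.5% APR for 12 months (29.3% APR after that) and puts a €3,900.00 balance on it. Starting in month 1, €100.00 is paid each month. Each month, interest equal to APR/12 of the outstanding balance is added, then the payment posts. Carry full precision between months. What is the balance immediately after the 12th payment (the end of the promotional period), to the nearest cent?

Promo months 1–12 at r₀ = 3.5%/12 = 0.00291667; months 13+ at r₁ = 29.3%/12 = 0.0244167.
After month 12: iterate B ← B·(1+r₀) − €100.00 for 12 months → €2,819.27.

€2,819.27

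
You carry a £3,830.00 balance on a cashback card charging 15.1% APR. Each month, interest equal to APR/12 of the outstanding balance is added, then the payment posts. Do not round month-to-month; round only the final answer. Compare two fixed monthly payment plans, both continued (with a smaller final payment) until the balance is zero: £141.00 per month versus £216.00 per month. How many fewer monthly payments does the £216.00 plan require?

13 fewer payments

Monthly rate r = 15.1%/12 = 1.25833% = 0.0125833.
At £141.00/mo: n = ⌈−ln(1 − rB₀/P)/ln(1+r)⌉ = 34 payments (last £63.26); total interest = total paid − £3,830.00 = £886.26.
At £216.00/mo: 21 payments (last £41.22); total interest £531.22.
Payments saved = 34 − 21 = 13.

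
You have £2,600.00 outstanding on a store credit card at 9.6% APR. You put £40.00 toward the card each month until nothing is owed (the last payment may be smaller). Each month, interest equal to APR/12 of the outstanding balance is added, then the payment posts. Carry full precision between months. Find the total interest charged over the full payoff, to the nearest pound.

Monthly rate r = 9.6%/12 = 0.8% = 0.008.
Payoff takes n = ⌈−ln(1 − rB₀/P)/ln(1+r)⌉ = ⌈92.113⌉ = 93 payments; the last is £4.52.
Total paid = 92·£40.00 + £4.52 = £3,684.52.
Total interest = total paid − principal = £3,684.52 − £2,600.00 = £1,084.52.

£1,085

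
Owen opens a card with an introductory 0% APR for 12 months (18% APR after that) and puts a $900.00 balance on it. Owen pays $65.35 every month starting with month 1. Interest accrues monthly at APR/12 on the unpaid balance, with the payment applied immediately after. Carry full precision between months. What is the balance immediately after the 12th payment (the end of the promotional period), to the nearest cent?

Promo months 1–12 at r₀ = 0%/12 = 0; months 13+ at r₁ = 18%/12 = 0.015.
After month 12 (no interest yet): B = $900.00 − 12·$65.35 = $115.80.

$115.80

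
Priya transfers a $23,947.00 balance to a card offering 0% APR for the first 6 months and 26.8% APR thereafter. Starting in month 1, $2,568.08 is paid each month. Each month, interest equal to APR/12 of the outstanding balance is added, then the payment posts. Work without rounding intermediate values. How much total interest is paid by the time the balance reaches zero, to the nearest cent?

Promo months 1–6 at r₀ = 0%/12 = 0; months 7+ at r₁ = 26.8%/12 = 0.0223333.
After month 6 (no interest yet): B = $23,947.00 − 6·$2,568.08 = $8,538.52.
Then at r₁ with $2,568.08/mo: n₂ = −ln(1 − r₁·B/P)/ln(1+r₁) ≈ 3.49 → 4 more payments.
Total paid = 9·$2,568.08 + $1,273.72 = $24,386.44; interest = $24,386.44 − $23,947.00 = $439.44.

$439.44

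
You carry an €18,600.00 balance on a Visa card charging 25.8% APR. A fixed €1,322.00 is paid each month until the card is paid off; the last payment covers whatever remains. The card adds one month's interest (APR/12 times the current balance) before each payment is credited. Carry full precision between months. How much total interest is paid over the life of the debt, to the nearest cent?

€3,789.15

Monthly rate r = 25.8%/12 = 2.15% = 0.0215.
Payoff takes n = ⌈−ln(1 − rB₀/P)/ln(1+r)⌉ = ⌈16.935⌉ = 17 payments; the last is €1,237.15.
Total paid = 16·€1,322.00 + €1,237.15 = €22,389.15.
Total interest = total paid − principal = €22,389.15 − €18,600.00 = €3,789.15.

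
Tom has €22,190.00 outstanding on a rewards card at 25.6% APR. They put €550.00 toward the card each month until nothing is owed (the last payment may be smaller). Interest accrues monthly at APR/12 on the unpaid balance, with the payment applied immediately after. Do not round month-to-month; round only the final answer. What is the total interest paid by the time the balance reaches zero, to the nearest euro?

Monthly rate r = 25.6%/12 = 2.13333% = 0.0213333.
Payoff takes n = ⌈−ln(1 − rB₀/P)/ln(1+r)⌉ = ⌈93.380⌉ = 94 payments; the last is €210.16.
Total paid = 93·€550.00 + €210.16 = €51,360.16.
Total interest = total paid − principal = €51,360.16 − €22,190.00 = €29,170.16.

€29,170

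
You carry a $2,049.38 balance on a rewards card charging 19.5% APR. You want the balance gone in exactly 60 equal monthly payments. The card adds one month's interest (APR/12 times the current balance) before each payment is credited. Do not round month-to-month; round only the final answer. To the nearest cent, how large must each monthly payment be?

$53.73

Monthly rate r = 19.5%/12 = 1.625% = 0.01625.
Level-payment amortization: P = B₀·r / (1 − (1+r)^(−n)) = 2049.38·0.01625 / (1 − 1.01625^(−60)).
Denominator 1 − (1+r)^(−60) = 0.619839943.
P = 33.3024 / 0.619839943 ≈ 53.73.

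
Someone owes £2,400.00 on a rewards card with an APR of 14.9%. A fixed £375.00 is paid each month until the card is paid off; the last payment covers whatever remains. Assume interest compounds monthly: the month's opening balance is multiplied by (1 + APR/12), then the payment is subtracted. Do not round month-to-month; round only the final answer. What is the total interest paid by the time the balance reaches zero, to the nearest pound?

£117

Monthly rate r = 14.9%/12 = 1.24167% = 0.0124167.
Payoff takes n = ⌈−ln(1 − rB₀/P)/ln(1+r)⌉ = ⌈6.710⌉ = 7 payments; the last is £266.70.
Total paid = 6·£375.00 + £266.70 = £2,516.70.
Total interest = total paid − principal = £2,516.70 − £2,400.00 = £116.70.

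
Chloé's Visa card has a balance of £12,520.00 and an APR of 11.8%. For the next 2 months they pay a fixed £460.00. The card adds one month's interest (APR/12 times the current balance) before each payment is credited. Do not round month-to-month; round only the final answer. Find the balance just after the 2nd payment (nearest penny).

£11,842.91

Monthly rate r = 11.8%/12 = 0.983333% = 0.00983333.
Each month: B ← B·(1+r) − £460.00.
Month 1: interest £123.11; balance after payment £12,183.11.
Month 2: interest £119.80; balance after payment £11,842.91.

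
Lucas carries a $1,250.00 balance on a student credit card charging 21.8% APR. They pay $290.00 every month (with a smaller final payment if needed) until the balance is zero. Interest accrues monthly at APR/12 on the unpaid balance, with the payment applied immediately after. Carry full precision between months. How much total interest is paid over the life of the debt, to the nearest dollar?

$64

Monthly rate r = 21.8%/12 = 1.81667% = 0.0181667.
Payoff takes n = ⌈−ln(1 − rB₀/P)/ln(1+r)⌉ = ⌈4.529⌉ = 5 payments; the last is $154.09.
Total paid = 4·$290.00 + $154.09 = $1,314.09.
Total interest = total paid − principal = $1,314.09 − $1,250.00 = $64.09.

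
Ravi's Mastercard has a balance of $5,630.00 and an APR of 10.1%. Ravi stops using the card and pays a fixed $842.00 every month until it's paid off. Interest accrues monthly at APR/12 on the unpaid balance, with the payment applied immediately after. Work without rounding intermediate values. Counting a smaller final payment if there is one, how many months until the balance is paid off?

Monthly rate r = 10.1%/12 = 0.841667% = 0.00841667.
Recurrence: B ← B·(1+r) − $842.00.
Month 1: interest $47.39; balance after payment $4,835.39.
Month 2: interest $40.70; balance after payment $4,034.08.
Closed form: n = −ln(1 − rB₀/P)/ln(1+r) = −ln(0.94372)/ln(1.00842) ≈ 6.911, so the balance reaches zero during payment 7.

7 months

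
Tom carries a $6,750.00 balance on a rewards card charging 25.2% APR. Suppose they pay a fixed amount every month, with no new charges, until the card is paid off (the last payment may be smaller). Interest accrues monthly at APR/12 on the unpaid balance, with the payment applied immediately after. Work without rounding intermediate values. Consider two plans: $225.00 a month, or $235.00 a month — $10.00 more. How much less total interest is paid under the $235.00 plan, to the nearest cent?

Monthly rate r = 25.2%/12 = 2.1% = 0.021.
At $225.00/mo: n = ⌈−ln(1 − rB₀/P)/ln(1+r)⌉ = 48 payments (last $189.48); total interest = total paid − $6,750.00 = $4,014.48.
At $235.00/mo: 45 payments (last $112.21); total interest $3,702.21.
Interest saved = $4,014.48 − $3,702.21 = $312.27.

$312.27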